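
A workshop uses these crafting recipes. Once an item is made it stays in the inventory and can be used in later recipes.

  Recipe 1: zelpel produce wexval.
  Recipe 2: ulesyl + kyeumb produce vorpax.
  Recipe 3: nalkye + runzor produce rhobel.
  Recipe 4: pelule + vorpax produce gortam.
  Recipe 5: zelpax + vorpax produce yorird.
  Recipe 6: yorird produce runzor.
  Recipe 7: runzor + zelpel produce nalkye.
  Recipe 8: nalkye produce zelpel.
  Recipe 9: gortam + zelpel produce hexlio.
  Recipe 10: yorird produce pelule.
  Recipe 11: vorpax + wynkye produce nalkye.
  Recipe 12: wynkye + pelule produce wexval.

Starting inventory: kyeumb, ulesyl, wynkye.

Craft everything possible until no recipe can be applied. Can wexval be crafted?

Using Recipe 2, ulesyl and kyeumb make vorpax.
vorpax + wynkye → nalkye (Recipe 11).
Using Recipe 8, nalkye makes zelpel.
zelpel → wexval (Recipe 1).

Yes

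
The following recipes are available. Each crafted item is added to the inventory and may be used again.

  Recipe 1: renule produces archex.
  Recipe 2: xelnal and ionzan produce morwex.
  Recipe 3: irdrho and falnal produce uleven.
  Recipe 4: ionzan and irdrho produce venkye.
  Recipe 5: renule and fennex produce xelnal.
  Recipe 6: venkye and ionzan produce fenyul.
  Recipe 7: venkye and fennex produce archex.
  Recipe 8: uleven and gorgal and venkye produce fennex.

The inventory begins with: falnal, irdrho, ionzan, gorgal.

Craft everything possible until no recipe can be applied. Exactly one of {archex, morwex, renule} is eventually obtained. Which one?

archex

ionzan and irdrho → venkye (Recipe 4).
Using Recipe 3, irdrho and falnal make uleven.
uleven and gorgal and venkye → fennex (Recipe 8).
Using Recipe 7, venkye and fennex make archex.
morwex would need xelnal and ionzan (Recipe 2), but xelnal is never obtained. No rule produces renule, and it is not given.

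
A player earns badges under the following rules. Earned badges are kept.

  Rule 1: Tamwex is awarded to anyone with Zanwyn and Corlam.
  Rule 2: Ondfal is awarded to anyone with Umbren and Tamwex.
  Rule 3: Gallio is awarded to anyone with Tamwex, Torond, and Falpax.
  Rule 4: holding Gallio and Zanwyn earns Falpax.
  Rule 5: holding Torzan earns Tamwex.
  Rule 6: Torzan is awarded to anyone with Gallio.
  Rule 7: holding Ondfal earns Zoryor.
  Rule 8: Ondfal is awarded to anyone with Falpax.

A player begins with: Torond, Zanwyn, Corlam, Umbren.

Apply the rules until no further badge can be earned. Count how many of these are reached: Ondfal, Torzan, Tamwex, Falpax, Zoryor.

With Zanwyn and Corlam, Tamwex is earned (Rule 1).
With Umbren and Tamwex, Ondfal is earned (Rule 2).
With Ondfal, Zoryor is earned (Rule 7).
Ondfal: reached.
Torzan would need Gallio (Rule 6), but Gallio is never earned.
Tamwex: reached.
Falpax would need Gallio and Zanwyn (Rule 4), but Gallio is never earned.
Zoryor: reached.
Reached: Ondfal, Tamwex, and Zoryor — 3 of the 5.

3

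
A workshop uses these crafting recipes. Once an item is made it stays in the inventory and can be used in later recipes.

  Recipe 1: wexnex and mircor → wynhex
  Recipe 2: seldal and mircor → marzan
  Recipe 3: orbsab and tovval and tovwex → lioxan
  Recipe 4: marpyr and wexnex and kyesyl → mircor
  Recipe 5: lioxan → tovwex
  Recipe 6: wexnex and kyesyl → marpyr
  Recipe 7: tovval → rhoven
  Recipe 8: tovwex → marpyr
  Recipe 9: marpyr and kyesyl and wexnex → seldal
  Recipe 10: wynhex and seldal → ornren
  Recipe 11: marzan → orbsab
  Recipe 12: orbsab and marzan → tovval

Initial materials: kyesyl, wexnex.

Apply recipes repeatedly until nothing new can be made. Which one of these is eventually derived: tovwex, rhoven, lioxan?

Using Recipe 6, wexnex and kyesyl make marpyr.
marpyr and wexnex and kyesyl → mircor (Recipe 4).
Using Recipe 9, marpyr, kyesyl, and wexnex make seldal.
seldal and mircor → marzan (Recipe 2).
Using Recipe 11, marzan makes orbsab.
Using Recipe 12, orbsab and marzan make tovval.
tovval → rhoven (Recipe 7).
tovwex would need lioxan (Recipe 5), but lioxan is never obtained. lioxan would need orbsab, tovval, and tovwex (Recipe 3), but tovwex is never obtained.

rhoven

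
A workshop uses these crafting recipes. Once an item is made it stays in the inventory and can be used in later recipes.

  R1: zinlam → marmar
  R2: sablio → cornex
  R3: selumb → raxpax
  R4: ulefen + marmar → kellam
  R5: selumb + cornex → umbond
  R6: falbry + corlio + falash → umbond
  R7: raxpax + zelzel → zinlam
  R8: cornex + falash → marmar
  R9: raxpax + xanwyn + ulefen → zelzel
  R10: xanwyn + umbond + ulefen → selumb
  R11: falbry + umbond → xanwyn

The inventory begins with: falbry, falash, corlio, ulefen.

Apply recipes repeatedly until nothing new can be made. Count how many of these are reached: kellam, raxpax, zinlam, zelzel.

Using R6, falbry, corlio, and falash make umbond.
Using R11, falbry and umbond make xanwyn.
Using R10, xanwyn, umbond, and ulefen make selumb.
selumb → raxpax (R3).
Using R9, raxpax, xanwyn, and ulefen make zelzel.
Using R7, raxpax and zelzel make zinlam.
Using R1, zinlam makes marmar.
ulefen + marmar → kellam (R4).
kellam: reached.
raxpax: reached.
zinlam: reached.
zelzel: reached.
All 4 are reached.

4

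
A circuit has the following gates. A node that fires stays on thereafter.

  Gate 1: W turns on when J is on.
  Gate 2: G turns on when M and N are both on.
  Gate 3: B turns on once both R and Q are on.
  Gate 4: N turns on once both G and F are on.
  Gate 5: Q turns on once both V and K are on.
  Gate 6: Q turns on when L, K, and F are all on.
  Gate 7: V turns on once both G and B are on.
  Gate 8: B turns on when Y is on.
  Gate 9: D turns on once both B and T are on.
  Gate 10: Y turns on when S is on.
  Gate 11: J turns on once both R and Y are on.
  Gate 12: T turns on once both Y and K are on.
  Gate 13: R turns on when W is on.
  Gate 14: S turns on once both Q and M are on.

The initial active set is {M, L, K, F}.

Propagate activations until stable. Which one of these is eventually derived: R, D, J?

D

L, K, and F are on, so Q turns on (Gate 6).
Gate 14: Q and M on → S on.
S is on, so Y turns on (Gate 10).
Gate 8: Y on → B on.
Gate 12: Y and K on → T on.
B and T are on, so D turns on (Gate 9).
J would need R and Y (Gate 11), but R never turns on. R would need W (Gate 13), but W never turns on.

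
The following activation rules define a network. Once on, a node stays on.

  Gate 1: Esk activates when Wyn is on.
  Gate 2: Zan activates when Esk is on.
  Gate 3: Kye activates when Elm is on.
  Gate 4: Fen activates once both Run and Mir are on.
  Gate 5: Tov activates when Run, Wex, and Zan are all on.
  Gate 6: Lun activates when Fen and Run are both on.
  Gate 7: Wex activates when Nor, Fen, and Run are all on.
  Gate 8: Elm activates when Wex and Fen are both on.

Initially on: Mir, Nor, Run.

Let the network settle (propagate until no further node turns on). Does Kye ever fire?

Gate 4: Run and Mir on → Fen on.
Nor, Fen, and Run are on, so Wex activates (Gate 7).
Gate 8: Wex and Fen on → Elm on.
Elm is on, so Kye activates (Gate 3).

Yes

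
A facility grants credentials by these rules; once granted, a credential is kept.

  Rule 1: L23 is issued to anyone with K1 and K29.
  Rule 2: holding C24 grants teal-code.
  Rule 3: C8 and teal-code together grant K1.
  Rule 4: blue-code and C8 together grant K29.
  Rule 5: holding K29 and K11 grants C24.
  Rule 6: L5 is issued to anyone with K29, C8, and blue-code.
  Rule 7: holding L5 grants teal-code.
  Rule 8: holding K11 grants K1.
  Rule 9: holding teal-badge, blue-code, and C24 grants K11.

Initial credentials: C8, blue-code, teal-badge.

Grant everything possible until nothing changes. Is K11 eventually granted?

No

K11 would need teal-badge, blue-code, and C24 (Rule 9), but C24 is never granted.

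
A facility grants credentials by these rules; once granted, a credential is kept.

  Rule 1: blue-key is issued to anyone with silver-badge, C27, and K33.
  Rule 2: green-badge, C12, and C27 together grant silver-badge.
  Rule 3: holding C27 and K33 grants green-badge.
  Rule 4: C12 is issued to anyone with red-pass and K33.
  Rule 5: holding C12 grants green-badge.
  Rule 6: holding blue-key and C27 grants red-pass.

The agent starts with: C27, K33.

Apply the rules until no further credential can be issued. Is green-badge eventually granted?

Yes

Holding C27 and K33 grants green-badge (Rule 3).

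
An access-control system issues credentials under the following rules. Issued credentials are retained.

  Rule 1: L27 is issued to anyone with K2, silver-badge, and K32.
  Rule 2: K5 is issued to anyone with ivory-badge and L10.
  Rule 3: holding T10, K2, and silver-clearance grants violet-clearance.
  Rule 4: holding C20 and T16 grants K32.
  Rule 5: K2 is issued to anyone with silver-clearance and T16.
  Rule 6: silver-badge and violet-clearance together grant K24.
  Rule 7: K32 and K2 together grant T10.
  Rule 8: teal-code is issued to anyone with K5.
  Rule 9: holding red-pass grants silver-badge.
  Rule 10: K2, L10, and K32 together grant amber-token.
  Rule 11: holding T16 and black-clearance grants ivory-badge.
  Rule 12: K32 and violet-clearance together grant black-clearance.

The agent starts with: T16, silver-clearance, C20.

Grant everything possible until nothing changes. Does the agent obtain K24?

No

K24 would need silver-badge and violet-clearance (Rule 6), but silver-badge is never granted.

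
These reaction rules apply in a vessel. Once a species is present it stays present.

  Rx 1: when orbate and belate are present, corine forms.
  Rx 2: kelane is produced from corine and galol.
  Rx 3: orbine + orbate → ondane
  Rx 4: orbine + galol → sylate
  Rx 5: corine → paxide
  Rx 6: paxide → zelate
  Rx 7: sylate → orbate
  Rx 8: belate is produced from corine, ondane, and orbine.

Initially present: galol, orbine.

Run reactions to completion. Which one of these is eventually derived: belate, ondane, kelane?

orbine and galol present → sylate forms (Rx 4).
sylate present → orbate forms (Rx 7).
orbine and orbate present → ondane forms (Rx 3).
kelane would need corine and galol (Rx 2), but corine never forms. belate would need corine, ondane, and orbine (Rx 8), but corine never forms.

ondane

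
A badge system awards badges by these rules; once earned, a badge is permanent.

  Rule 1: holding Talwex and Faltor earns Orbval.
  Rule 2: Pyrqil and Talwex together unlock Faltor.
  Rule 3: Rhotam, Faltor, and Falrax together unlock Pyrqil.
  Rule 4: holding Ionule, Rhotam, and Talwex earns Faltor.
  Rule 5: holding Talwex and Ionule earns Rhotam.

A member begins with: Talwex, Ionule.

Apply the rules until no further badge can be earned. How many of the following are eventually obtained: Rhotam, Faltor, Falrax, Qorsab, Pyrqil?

With Talwex and Ionule, Rhotam is earned (Rule 5).
With Ionule, Rhotam, and Talwex, Faltor is earned (Rule 4).
Rhotam: reached.
Faltor: reached.
No rule produces Falrax, and it is not given.
No rule produces Qorsab, and it is not given.
Pyrqil would need Rhotam, Faltor, and Falrax (Rule 3), but Falrax is never earned.
Reached: Rhotam and Faltor — 2 of the 5.

2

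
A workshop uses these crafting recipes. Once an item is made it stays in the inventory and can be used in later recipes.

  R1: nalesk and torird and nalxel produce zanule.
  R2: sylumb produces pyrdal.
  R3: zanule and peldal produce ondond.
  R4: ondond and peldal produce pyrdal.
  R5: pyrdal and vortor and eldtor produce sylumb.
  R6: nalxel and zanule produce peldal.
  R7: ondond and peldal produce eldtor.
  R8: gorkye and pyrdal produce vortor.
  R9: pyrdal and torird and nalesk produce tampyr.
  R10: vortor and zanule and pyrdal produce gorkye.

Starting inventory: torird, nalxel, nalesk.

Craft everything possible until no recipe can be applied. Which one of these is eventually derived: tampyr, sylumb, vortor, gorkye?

tampyr

Using R1, nalesk, torird, and nalxel make zanule.
Using R6, nalxel and zanule make peldal.
Using R3, zanule and peldal make ondond.
Using R4, ondond and peldal make pyrdal.
Using R9, pyrdal, torird, and nalesk make tampyr.
gorkye would need vortor, zanule, and pyrdal (R10), but vortor is never obtained. vortor would need gorkye and pyrdal (R8), but gorkye is never obtained. sylumb would need pyrdal, vortor, and eldtor (R5), but vortor is never obtained.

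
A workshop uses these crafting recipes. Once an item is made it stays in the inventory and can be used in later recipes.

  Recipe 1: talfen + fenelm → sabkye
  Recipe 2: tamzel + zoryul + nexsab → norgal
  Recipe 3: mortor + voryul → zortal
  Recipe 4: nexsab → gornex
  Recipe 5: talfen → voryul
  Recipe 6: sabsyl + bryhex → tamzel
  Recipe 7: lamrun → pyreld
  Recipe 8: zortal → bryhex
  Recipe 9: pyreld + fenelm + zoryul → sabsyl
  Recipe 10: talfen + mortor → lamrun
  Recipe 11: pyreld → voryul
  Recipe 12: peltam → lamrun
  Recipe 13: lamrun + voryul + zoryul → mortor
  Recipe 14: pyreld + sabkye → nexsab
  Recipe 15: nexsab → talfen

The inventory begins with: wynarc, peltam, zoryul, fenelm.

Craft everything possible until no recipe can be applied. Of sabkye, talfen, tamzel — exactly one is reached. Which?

tamzel

peltam → lamrun (Recipe 12).
Using Recipe 7, lamrun makes pyreld.
Using Recipe 9, pyreld, fenelm, and zoryul make sabsyl.
Using Recipe 11, pyreld makes voryul.
lamrun + voryul + zoryul → mortor (Recipe 13).
Using Recipe 3, mortor and voryul make zortal.
Using Recipe 8, zortal makes bryhex.
sabsyl + bryhex → tamzel (Recipe 6).
sabkye would need talfen and fenelm (Recipe 1), but talfen is never obtained. talfen would need nexsab (Recipe 15), but nexsab is never obtained.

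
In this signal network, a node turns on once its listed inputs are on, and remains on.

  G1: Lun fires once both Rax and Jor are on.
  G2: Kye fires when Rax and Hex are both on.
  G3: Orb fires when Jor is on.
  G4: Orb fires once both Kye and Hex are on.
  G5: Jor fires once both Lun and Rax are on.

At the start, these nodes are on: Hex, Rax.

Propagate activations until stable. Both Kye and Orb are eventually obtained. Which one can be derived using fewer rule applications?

Kye

Kye: G2: Rax and Hex on → Kye on. [1 rule application]
Orb: Rax and Hex are on, so Kye fires (G2). Kye and Hex are on, so Orb fires (G4). [2 rule applications]
Kye needs fewer.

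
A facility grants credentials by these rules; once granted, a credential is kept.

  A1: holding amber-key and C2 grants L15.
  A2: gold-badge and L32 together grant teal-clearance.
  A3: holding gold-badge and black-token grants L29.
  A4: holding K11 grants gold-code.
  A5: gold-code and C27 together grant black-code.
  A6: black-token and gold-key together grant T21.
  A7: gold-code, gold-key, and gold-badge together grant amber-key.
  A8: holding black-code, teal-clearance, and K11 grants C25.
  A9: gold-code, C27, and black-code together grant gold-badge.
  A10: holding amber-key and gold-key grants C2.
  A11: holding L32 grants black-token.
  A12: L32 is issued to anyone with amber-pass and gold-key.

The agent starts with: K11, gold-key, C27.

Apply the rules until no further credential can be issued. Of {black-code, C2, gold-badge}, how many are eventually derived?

3

Holding K11 grants gold-code (A4).
Holding gold-code and C27 grants black-code (A5).
Holding gold-code, C27, and black-code grants gold-badge (A9).
Holding gold-code, gold-key, and gold-badge grants amber-key (A7).
Holding amber-key and gold-key grants C2 (A10).
black-code: reached.
C2: reached.
gold-badge: reached.
All 3 are reached.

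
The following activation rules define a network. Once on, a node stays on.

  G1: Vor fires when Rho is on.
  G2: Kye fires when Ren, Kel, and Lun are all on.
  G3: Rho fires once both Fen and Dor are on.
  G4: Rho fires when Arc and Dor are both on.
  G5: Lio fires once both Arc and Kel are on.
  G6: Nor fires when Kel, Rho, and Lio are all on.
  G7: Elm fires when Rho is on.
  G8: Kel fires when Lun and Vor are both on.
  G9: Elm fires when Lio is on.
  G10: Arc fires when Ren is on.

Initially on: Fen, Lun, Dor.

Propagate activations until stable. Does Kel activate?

G3: Fen and Dor on → Rho on.
Rho is on, so Vor fires (G1).
Lun and Vor are on, so Kel fires (G8).

Yes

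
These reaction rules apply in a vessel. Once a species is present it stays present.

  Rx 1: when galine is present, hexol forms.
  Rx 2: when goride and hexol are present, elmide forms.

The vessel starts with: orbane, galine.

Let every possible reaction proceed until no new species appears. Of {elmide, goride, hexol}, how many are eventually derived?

galine present → hexol forms (Rx 1).
elmide would need goride and hexol (Rx 2), but goride never forms.
No rule produces goride, and it is not given.
hexol: reached.
Reached: hexol — 1 of the 3.

1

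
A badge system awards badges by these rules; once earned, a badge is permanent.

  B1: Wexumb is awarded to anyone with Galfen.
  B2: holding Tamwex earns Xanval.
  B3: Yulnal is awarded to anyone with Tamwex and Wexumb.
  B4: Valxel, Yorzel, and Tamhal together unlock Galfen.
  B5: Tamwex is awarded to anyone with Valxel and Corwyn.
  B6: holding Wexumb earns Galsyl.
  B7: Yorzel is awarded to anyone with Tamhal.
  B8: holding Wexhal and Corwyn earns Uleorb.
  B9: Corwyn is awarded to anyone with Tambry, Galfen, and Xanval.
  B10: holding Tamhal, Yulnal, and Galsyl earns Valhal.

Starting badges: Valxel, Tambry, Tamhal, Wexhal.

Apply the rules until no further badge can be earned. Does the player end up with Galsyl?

Yes

With Tamhal, Yorzel is earned (B7).
With Valxel, Yorzel, and Tamhal, Galfen is earned (B4).
With Galfen, Wexumb is earned (B1).
With Wexumb, Galsyl is earned (B6).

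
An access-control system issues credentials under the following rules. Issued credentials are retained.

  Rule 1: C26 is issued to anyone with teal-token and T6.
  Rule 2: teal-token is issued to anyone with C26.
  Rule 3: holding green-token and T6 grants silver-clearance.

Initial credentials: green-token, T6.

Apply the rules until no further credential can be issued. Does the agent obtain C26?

No

C26 would need teal-token and T6 (Rule 1), but teal-token is never granted.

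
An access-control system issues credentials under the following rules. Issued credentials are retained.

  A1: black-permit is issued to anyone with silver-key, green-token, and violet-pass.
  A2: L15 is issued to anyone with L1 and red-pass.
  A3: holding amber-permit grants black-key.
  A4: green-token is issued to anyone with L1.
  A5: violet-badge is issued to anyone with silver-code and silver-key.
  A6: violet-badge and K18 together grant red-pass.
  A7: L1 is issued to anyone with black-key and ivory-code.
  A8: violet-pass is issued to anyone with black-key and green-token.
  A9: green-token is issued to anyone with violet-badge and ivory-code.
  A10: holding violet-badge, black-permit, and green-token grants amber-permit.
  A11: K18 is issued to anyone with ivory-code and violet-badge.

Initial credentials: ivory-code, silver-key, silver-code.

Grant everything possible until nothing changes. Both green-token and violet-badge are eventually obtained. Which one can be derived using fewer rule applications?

violet-badge: Holding silver-code and silver-key grants violet-badge (A5). [1 rule application]
green-token: Holding silver-code and silver-key grants violet-badge (A5). Holding violet-badge and ivory-code grants green-token (A9). [2 rule applications]
violet-badge needs fewer.

violet-badge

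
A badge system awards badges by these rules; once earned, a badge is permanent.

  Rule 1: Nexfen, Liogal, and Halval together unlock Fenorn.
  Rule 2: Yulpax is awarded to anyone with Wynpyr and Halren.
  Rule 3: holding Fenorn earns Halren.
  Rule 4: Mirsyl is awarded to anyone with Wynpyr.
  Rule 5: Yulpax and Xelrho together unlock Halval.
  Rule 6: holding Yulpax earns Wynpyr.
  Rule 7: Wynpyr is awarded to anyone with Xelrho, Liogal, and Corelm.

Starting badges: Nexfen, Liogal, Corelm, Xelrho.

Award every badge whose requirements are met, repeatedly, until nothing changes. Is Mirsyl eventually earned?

With Xelrho, Liogal, and Corelm, Wynpyr is earned (Rule 7).
With Wynpyr, Mirsyl is earned (Rule 4).

Yes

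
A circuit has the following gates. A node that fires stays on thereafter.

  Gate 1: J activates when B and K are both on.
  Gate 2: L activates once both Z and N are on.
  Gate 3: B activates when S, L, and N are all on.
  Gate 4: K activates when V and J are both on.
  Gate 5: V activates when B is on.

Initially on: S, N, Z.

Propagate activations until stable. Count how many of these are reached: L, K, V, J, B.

3

Gate 2: Z and N on → L on.
Gate 3: S, L, and N on → B on.
B is on, so V activates (Gate 5).
L: reached.
K would need V and J (Gate 4), but J never turns on.
V: reached.
J would need B and K (Gate 1), but K never turns on.
B: reached.
Reached: L, V, and B — 3 of the 5.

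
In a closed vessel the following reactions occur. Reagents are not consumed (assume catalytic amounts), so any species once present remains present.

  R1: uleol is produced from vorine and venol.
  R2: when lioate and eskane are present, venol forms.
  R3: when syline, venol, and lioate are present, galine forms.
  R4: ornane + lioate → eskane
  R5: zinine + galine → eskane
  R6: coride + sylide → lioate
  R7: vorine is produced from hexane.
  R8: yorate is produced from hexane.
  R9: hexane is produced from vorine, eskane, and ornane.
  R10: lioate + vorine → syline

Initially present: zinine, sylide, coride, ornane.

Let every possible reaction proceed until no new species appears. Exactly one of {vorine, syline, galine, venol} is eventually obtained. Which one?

coride and sylide present → lioate forms (R6).
ornane and lioate present → eskane forms (R4).
lioate and eskane present → venol forms (R2).
vorine would need hexane (R7), but hexane never forms. syline would need lioate and vorine (R10), but vorine never forms. galine would need syline, venol, and lioate (R3), but syline never forms.

venol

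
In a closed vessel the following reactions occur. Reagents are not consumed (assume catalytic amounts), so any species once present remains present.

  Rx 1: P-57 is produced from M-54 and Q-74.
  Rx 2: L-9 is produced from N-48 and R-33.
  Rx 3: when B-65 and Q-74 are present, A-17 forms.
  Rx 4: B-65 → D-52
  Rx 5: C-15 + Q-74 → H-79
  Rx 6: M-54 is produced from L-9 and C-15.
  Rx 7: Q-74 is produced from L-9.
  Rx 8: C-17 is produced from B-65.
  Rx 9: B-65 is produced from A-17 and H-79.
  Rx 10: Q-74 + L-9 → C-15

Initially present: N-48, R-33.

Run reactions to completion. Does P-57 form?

N-48 and R-33 present → L-9 forms (Rx 2).
L-9 present → Q-74 forms (Rx 7).
Q-74 and L-9 present → C-15 forms (Rx 10).
L-9 and C-15 present → M-54 forms (Rx 6).
M-54 and Q-74 present → P-57 forms (Rx 1).

Yes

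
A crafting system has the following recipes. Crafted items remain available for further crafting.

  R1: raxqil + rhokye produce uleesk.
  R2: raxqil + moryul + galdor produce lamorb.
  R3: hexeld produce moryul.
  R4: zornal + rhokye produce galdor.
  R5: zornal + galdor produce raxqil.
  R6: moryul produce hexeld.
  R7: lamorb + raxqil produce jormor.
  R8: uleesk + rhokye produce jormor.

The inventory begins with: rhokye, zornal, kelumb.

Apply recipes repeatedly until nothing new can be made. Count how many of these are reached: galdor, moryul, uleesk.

zornal + rhokye → galdor (R4).
zornal + galdor → raxqil (R5).
raxqil + rhokye → uleesk (R1).
galdor: reached.
moryul would need hexeld (R3), but hexeld is never obtained.
uleesk: reached.
Reached: galdor and uleesk — 2 of the 3.

2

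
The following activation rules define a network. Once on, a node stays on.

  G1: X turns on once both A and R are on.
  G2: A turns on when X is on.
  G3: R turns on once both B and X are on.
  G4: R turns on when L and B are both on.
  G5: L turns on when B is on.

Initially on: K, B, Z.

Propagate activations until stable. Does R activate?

Yes

B is on, so L turns on (G5).
L and B are on, so R turns on (G4).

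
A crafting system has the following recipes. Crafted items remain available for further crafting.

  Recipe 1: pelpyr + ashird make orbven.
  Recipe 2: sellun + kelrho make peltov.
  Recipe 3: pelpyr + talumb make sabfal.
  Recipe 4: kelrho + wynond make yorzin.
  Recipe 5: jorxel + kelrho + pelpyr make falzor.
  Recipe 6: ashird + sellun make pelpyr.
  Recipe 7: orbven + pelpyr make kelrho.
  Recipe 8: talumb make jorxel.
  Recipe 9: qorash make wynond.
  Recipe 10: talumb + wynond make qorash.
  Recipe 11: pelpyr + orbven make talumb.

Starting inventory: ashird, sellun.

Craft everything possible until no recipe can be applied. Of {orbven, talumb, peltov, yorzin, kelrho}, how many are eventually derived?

ashird + sellun → pelpyr (Recipe 6).
Using Recipe 1, pelpyr and ashird make orbven.
Using Recipe 7, orbven and pelpyr make kelrho.
Using Recipe 11, pelpyr and orbven make talumb.
Using Recipe 2, sellun and kelrho make peltov.
orbven: reached.
talumb: reached.
peltov: reached.
yorzin would need kelrho and wynond (Recipe 4), but wynond is never obtained.
kelrho: reached.
Reached: orbven, talumb, peltov, and kelrho — 4 of the 5.

4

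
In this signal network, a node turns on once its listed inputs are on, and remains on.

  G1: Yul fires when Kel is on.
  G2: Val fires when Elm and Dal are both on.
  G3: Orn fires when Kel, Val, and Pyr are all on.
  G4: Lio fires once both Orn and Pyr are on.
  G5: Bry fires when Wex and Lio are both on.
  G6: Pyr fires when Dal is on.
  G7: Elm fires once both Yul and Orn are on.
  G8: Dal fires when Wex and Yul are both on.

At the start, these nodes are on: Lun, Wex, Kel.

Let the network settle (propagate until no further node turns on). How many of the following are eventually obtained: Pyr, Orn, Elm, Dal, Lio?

2

G1: Kel on → Yul on.
G8: Wex and Yul on → Dal on.
G6: Dal on → Pyr on.
Pyr: reached.
Orn would need Kel, Val, and Pyr (G3), but Val never turns on.
Elm would need Yul and Orn (G7), but Orn never turns on.
Dal: reached.
Lio would need Orn and Pyr (G4), but Orn never turns on.
Reached: Pyr and Dal — 2 of the 5.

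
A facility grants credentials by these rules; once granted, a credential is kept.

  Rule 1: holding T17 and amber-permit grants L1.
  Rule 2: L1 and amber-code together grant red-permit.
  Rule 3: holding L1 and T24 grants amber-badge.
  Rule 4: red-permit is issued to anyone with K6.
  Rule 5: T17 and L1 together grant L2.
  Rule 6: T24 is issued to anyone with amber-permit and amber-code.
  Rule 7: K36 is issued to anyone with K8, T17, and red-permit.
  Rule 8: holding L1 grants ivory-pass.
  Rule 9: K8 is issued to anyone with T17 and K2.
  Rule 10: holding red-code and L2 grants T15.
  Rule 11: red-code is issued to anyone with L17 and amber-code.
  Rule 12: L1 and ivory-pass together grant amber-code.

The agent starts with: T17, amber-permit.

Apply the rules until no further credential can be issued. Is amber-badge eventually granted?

Holding T17 and amber-permit grants L1 (Rule 1).
Holding L1 grants ivory-pass (Rule 8).
Holding L1 and ivory-pass grants amber-code (Rule 12).
Holding amber-permit and amber-code grants T24 (Rule 6).
Holding L1 and T24 grants amber-badge (Rule 3).

Yes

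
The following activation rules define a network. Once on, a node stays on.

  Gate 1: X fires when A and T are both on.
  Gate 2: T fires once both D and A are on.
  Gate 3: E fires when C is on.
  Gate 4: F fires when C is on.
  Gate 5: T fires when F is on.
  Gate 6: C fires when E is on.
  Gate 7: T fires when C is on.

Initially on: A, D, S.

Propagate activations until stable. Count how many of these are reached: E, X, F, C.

1

D and A are on, so T fires (Gate 2).
A and T are on, so X fires (Gate 1).
E would need C (Gate 3), but C never turns on.
X: reached.
F would need C (Gate 4), but C never turns on.
C would need E (Gate 6), but E never turns on.
Reached: X — 1 of the 4.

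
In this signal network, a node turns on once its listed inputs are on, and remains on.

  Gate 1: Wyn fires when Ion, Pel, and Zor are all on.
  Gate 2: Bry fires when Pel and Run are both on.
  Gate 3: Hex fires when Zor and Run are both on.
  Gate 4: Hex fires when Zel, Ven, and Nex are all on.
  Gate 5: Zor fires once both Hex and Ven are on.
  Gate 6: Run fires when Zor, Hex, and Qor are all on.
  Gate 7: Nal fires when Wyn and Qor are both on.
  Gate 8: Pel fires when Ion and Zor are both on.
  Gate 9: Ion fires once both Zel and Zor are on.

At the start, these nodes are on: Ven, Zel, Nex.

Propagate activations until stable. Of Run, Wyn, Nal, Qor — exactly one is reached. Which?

Wyn

Gate 4: Zel, Ven, and Nex on → Hex on.
Gate 5: Hex and Ven on → Zor on.
Gate 9: Zel and Zor on → Ion on.
Gate 8: Ion and Zor on → Pel on.
Ion, Pel, and Zor are on, so Wyn fires (Gate 1).
Nal would need Wyn and Qor (Gate 7), but Qor never turns on. Run would need Zor, Hex, and Qor (Gate 6), but Qor never turns on. No rule produces Qor, and it is not given.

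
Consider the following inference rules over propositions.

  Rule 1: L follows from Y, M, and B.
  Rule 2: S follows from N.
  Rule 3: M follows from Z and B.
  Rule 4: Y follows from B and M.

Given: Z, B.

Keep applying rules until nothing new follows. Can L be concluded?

Yes

Z and B hold, so M follows (Rule 3).
From B and M, Rule 4 gives Y.
Y, M, and B hold, so L follows (Rule 1).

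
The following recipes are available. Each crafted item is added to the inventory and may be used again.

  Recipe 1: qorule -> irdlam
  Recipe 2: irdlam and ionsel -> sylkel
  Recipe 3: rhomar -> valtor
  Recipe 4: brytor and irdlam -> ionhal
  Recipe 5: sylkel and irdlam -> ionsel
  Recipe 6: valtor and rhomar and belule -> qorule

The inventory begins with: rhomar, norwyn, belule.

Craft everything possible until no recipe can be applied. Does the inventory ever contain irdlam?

Using Recipe 3, rhomar makes valtor.
valtor and rhomar and belule -> qorule (Recipe 6).
qorule -> irdlam (Recipe 1).

Yes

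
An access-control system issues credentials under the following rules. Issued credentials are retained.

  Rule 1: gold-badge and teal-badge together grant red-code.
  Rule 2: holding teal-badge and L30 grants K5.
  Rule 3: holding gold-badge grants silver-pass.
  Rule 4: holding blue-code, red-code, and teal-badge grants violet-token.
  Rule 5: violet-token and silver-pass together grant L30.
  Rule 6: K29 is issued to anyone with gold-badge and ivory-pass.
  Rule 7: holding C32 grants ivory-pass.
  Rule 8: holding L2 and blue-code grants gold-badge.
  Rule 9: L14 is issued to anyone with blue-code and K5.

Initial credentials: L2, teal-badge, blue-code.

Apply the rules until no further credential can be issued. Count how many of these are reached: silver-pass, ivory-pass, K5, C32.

Holding L2 and blue-code grants gold-badge (Rule 8).
Holding gold-badge and teal-badge grants red-code (Rule 1).
Holding gold-badge grants silver-pass (Rule 3).
Holding blue-code, red-code, and teal-badge grants violet-token (Rule 4).
Holding violet-token and silver-pass grants L30 (Rule 5).
Holding teal-badge and L30 grants K5 (Rule 2).
silver-pass: reached.
ivory-pass would need C32 (Rule 7), but C32 is never granted.
K5: reached.
No rule produces C32, and it is not given.
Reached: silver-pass and K5 — 2 of the 4.

2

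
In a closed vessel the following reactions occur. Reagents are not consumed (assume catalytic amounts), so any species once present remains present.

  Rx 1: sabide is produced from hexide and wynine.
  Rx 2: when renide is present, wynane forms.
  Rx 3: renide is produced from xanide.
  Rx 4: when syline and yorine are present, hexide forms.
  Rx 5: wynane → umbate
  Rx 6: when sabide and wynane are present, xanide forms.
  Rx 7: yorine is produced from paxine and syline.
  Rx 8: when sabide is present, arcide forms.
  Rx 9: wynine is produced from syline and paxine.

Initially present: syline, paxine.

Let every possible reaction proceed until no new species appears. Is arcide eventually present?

paxine and syline present → yorine forms (Rx 7).
syline and paxine present → wynine forms (Rx 9).
syline and yorine present → hexide forms (Rx 4).
hexide and wynine present → sabide forms (Rx 1).
sabide present → arcide forms (Rx 8).

Yes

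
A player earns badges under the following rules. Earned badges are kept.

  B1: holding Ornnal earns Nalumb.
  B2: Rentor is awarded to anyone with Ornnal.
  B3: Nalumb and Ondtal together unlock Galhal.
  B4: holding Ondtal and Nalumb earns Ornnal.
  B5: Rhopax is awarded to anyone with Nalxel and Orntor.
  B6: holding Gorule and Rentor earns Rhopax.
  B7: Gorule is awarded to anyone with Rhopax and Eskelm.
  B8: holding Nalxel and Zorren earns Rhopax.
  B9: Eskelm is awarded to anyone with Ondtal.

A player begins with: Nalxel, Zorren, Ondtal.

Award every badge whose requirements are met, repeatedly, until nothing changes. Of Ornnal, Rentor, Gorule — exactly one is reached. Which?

With Ondtal, Eskelm is earned (B9).
With Nalxel and Zorren, Rhopax is earned (B8).
With Rhopax and Eskelm, Gorule is earned (B7).
Rentor would need Ornnal (B2), but Ornnal is never earned. Ornnal would need Ondtal and Nalumb (B4), but Nalumb is never earned.

Gorule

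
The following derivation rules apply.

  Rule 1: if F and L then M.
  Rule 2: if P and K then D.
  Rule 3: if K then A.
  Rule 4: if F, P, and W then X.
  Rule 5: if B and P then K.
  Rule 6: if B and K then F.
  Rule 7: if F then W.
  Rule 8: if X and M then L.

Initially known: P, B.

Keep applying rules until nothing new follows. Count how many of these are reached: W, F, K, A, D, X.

6

From B and P, Rule 5 gives K.
P and K hold, so D follows (Rule 2).
K holds, so A follows (Rule 3).
B and K hold, so F follows (Rule 6).
F holds, so W follows (Rule 7).
From F, P, and W, Rule 4 gives X.
W: reached.
F: reached.
K: reached.
A: reached.
D: reached.
X: reached.
All 6 are reached.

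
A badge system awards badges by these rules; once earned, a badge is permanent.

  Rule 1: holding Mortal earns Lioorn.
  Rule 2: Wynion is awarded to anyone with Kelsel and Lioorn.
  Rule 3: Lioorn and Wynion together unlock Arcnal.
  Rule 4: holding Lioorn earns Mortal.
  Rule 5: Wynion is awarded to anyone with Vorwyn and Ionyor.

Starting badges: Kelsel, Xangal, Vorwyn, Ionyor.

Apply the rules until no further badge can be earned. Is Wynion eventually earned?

With Vorwyn and Ionyor, Wynion is earned (Rule 5).

Yes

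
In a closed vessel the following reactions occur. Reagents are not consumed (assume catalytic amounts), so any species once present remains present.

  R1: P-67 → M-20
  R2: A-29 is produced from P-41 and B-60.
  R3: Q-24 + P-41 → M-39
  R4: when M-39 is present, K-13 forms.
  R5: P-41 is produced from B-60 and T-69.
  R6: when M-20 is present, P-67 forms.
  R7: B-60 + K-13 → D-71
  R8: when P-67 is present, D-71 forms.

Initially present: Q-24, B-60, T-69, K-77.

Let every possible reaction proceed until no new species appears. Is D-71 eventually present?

B-60 and T-69 present → P-41 forms (R5).
Q-24 and P-41 present → M-39 forms (R3).
M-39 present → K-13 forms (R4).
B-60 and K-13 present → D-71 forms (R7).

Yes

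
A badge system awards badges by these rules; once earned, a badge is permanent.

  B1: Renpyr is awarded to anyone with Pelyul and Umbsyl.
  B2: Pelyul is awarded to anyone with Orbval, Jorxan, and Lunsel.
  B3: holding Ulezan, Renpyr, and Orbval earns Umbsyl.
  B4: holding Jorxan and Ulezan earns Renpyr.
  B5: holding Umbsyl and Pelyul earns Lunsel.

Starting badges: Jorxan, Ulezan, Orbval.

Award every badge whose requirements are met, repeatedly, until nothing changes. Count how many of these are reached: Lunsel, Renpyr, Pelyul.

1

With Jorxan and Ulezan, Renpyr is earned (B4).
Lunsel would need Umbsyl and Pelyul (B5), but Pelyul is never earned.
Renpyr: reached.
Pelyul would need Orbval, Jorxan, and Lunsel (B2), but Lunsel is never earned.
Reached: Renpyr — 1 of the 3.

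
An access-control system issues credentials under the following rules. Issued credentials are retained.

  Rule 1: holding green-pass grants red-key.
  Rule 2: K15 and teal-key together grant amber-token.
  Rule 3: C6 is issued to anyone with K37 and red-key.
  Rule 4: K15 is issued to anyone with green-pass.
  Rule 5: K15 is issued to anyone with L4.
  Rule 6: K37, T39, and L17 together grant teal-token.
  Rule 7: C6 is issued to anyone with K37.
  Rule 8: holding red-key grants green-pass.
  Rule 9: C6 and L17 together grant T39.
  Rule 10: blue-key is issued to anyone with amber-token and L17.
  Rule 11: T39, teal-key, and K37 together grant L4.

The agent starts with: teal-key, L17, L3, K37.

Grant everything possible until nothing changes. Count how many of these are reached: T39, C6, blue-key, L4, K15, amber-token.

Holding K37 grants C6 (Rule 7).
Holding C6 and L17 grants T39 (Rule 9).
Holding T39, teal-key, and K37 grants L4 (Rule 11).
Holding L4 grants K15 (Rule 5).
Holding K15 and teal-key grants amber-token (Rule 2).
Holding amber-token and L17 grants blue-key (Rule 10).
T39: reached.
C6: reached.
blue-key: reached.
L4: reached.
K15: reached.
amber-token: reached.
All 6 are reached.

6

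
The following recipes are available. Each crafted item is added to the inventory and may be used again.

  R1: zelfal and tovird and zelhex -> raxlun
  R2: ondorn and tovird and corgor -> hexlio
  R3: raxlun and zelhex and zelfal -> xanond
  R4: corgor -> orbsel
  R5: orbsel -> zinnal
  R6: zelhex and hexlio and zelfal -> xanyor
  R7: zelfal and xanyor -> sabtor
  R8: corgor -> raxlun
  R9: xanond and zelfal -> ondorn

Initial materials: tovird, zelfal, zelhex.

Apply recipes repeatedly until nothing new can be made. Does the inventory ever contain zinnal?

zinnal would need orbsel (R5), but orbsel is never obtained.

No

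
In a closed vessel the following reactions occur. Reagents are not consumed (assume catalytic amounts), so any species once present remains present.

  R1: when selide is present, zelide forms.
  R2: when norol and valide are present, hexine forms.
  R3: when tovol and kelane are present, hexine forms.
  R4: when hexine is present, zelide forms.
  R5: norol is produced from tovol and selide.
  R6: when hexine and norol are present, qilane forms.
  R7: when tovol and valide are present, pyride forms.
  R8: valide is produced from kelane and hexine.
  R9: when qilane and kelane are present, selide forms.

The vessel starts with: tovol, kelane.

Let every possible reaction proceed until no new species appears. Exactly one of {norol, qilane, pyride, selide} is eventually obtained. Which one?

tovol and kelane present → hexine forms (R3).
kelane and hexine present → valide forms (R8).
tovol and valide present → pyride forms (R7).
qilane would need hexine and norol (R6), but norol never forms. norol would need tovol and selide (R5), but selide never forms. selide would need qilane and kelane (R9), but qilane never forms.

pyride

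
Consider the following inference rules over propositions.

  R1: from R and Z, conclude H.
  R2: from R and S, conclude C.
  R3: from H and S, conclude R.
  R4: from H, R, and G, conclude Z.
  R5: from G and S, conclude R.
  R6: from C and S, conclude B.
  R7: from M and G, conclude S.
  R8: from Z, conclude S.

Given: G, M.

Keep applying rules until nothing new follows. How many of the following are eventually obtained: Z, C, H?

From M and G, R7 gives S.
From G and S, R5 gives R.
From R and S, R2 gives C.
Z would need H, R, and G (R4), but H is never established.
C: reached.
H would need R and Z (R1), but Z is never established.
Reached: C — 1 of the 3.

1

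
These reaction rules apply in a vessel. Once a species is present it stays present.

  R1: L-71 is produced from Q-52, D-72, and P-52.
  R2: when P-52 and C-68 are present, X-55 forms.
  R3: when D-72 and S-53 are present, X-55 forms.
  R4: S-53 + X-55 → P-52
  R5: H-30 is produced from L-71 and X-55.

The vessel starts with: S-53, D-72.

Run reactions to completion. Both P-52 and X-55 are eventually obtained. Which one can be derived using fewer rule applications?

X-55: D-72 and S-53 present → X-55 forms (R3). [1 rule application]
P-52: D-72 and S-53 present → X-55 forms (R3). S-53 and X-55 present → P-52 forms (R4). [2 rule applications]
X-55 needs fewer.

X-55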